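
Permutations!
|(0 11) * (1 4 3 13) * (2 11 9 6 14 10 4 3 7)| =9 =|(0 9 6 14 10 4 7 2 11)(1 3 13)|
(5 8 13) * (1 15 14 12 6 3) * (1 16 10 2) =(1 15 14 12 6 3 16 10 2)(5 8 13) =[0, 15, 1, 16, 4, 8, 3, 7, 13, 9, 2, 11, 6, 5, 12, 14, 10]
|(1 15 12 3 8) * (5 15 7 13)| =8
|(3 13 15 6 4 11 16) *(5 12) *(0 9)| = |(0 9)(3 13 15 6 4 11 16)(5 12)| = 14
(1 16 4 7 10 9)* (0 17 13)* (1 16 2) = (0 17 13)(1 2)(4 7 10 9 16) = [17, 2, 1, 3, 7, 5, 6, 10, 8, 16, 9, 11, 12, 0, 14, 15, 4, 13]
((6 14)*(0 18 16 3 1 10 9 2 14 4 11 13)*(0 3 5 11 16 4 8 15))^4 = (0 5 1 14)(2 15 16 3)(4 13 9 8)(6 18 11 10)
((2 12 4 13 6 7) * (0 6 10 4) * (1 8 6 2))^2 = ((0 2 12)(1 8 6 7)(4 13 10))^2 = (0 12 2)(1 6)(4 10 13)(7 8)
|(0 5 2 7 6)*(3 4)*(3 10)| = 15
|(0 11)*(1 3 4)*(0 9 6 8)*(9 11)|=|(11)(0 9 6 8)(1 3 4)|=12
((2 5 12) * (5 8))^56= ((2 8 5 12))^56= (12)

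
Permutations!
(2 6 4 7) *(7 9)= (2 6 4 9 7)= [0, 1, 6, 3, 9, 5, 4, 2, 8, 7]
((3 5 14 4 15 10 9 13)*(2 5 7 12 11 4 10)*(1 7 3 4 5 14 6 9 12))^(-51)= (1 7)(2 11 13 14 5 4 10 6 15 12 9)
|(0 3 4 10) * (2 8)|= 4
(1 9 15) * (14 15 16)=(1 9 16 14 15)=[0, 9, 2, 3, 4, 5, 6, 7, 8, 16, 10, 11, 12, 13, 15, 1, 14]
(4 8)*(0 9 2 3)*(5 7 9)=(0 5 7 9 2 3)(4 8)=[5, 1, 3, 0, 8, 7, 6, 9, 4, 2]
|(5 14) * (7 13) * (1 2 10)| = 6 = |(1 2 10)(5 14)(7 13)|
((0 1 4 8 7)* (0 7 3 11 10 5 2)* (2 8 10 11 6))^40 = (11)(0 5 2 10 6 4 3 1 8)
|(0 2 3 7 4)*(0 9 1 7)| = 12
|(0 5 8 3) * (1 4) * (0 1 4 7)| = 6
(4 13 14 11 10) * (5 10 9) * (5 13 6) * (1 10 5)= (1 10 4 6)(9 13 14 11)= [0, 10, 2, 3, 6, 5, 1, 7, 8, 13, 4, 9, 12, 14, 11]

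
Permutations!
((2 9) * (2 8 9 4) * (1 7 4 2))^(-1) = (1 4 7)(8 9)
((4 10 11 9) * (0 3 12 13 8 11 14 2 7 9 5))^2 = (0 12 8 5 3 13 11)(2 9 10)(4 14 7)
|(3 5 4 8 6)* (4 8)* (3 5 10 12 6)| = |(3 10 12 6 5 8)| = 6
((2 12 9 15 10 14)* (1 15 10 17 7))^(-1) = (1 7 17 15)(2 14 10 9 12)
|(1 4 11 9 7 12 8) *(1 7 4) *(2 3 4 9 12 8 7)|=|(2 3 4 11 12 7 8)|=7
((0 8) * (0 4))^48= (8)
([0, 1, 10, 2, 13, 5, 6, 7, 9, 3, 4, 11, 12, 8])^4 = [0, 1, 8, 13, 3, 5, 6, 7, 10, 4, 9, 11, 12, 2]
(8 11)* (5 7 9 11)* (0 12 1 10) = (0 12 1 10)(5 7 9 11 8) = [12, 10, 2, 3, 4, 7, 6, 9, 5, 11, 0, 8, 1]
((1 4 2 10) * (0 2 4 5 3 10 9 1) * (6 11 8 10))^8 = ((0 2 9 1 5 3 6 11 8 10))^8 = (0 8 6 5 9)(1 2 10 11 3)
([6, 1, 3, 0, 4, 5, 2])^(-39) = (0 6 2 3)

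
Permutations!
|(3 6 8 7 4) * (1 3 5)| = |(1 3 6 8 7 4 5)| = 7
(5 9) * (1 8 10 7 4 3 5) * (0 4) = (0 4 3 5 9 1 8 10 7) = [4, 8, 2, 5, 3, 9, 6, 0, 10, 1, 7]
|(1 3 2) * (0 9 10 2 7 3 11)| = |(0 9 10 2 1 11)(3 7)| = 6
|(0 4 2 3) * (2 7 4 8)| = |(0 8 2 3)(4 7)| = 4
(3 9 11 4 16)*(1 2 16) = (1 2 16 3 9 11 4) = [0, 2, 16, 9, 1, 5, 6, 7, 8, 11, 10, 4, 12, 13, 14, 15, 3]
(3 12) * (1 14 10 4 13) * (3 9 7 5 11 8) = (1 14 10 4 13)(3 12 9 7 5 11 8) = [0, 14, 2, 12, 13, 11, 6, 5, 3, 7, 4, 8, 9, 1, 10]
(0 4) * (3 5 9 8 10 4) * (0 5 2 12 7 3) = (2 12 7 3)(4 5 9 8 10) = [0, 1, 12, 2, 5, 9, 6, 3, 10, 8, 4, 11, 7]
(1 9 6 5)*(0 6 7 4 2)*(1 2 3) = (0 6 5 2)(1 9 7 4 3) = [6, 9, 0, 1, 3, 2, 5, 4, 8, 7]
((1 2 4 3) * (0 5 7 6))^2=(0 7)(1 4)(2 3)(5 6)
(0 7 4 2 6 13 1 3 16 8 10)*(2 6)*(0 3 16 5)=(0 7 4 6 13 1 16 8 10 3 5)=[7, 16, 2, 5, 6, 0, 13, 4, 10, 9, 3, 11, 12, 1, 14, 15, 8]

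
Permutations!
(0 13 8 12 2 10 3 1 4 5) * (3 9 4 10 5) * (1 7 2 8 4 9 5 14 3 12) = (0 13 4 12 8 1 10 5)(2 14 3 7) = [13, 10, 14, 7, 12, 0, 6, 2, 1, 9, 5, 11, 8, 4, 3]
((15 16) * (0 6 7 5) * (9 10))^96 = (16)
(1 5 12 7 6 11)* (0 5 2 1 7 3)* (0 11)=(0 5 12 3 11 7 6)(1 2)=[5, 2, 1, 11, 4, 12, 0, 6, 8, 9, 10, 7, 3]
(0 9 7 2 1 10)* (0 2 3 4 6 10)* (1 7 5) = (0 9 5 1)(2 7 3 4 6 10) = [9, 0, 7, 4, 6, 1, 10, 3, 8, 5, 2]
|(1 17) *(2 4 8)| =6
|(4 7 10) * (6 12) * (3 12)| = |(3 12 6)(4 7 10)| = 3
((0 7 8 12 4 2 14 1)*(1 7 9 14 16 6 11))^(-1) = ((0 9 14 7 8 12 4 2 16 6 11 1))^(-1) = (0 1 11 6 16 2 4 12 8 7 14 9)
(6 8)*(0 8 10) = [8, 1, 2, 3, 4, 5, 10, 7, 6, 9, 0] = (0 8 6 10)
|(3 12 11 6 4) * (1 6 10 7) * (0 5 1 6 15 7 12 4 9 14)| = 24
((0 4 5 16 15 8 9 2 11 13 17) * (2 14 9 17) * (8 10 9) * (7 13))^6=(0 9 5 8 15)(2 7)(4 14 16 17 10)(11 13)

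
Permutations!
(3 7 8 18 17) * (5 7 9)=(3 9 5 7 8 18 17)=[0, 1, 2, 9, 4, 7, 6, 8, 18, 5, 10, 11, 12, 13, 14, 15, 16, 3, 17]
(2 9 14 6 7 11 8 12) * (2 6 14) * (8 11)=(14)(2 9)(6 7 8 12)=[0, 1, 9, 3, 4, 5, 7, 8, 12, 2, 10, 11, 6, 13, 14]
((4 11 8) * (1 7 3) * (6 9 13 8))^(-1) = ((1 7 3)(4 11 6 9 13 8))^(-1) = (1 3 7)(4 8 13 9 6 11)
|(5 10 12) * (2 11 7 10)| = 6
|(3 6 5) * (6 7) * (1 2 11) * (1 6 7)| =6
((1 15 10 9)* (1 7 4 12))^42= ((1 15 10 9 7 4 12))^42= (15)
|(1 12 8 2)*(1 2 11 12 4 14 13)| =|(1 4 14 13)(8 11 12)| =12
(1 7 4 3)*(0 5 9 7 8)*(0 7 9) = (9)(0 5)(1 8 7 4 3) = [5, 8, 2, 1, 3, 0, 6, 4, 7, 9]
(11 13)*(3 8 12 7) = (3 8 12 7)(11 13) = [0, 1, 2, 8, 4, 5, 6, 3, 12, 9, 10, 13, 7, 11]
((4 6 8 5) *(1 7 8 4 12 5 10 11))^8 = (12)(1 10 7 11 8)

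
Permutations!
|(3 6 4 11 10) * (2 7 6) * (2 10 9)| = 6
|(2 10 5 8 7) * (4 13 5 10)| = 6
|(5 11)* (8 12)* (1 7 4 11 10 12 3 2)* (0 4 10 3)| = |(0 4 11 5 3 2 1 7 10 12 8)| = 11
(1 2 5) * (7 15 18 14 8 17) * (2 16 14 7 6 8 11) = [0, 16, 5, 3, 4, 1, 8, 15, 17, 9, 10, 2, 12, 13, 11, 18, 14, 6, 7] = (1 16 14 11 2 5)(6 8 17)(7 15 18)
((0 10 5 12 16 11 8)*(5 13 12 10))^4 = ((0 5 10 13 12 16 11 8))^4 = (0 12)(5 16)(8 13)(10 11)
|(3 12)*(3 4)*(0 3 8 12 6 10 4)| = |(0 3 6 10 4 8 12)| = 7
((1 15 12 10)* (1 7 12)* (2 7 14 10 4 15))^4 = (1 4 7)(2 15 12)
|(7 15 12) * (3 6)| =6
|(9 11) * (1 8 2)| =|(1 8 2)(9 11)| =6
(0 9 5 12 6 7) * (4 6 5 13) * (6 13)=(0 9 6 7)(4 13)(5 12)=[9, 1, 2, 3, 13, 12, 7, 0, 8, 6, 10, 11, 5, 4]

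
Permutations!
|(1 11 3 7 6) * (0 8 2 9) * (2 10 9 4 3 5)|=|(0 8 10 9)(1 11 5 2 4 3 7 6)|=8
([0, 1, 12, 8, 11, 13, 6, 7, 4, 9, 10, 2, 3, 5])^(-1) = [0, 1, 11, 12, 8, 13, 6, 7, 3, 9, 10, 4, 2, 5]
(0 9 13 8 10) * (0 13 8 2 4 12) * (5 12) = (0 9 8 10 13 2 4 5 12) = [9, 1, 4, 3, 5, 12, 6, 7, 10, 8, 13, 11, 0, 2]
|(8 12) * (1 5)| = 2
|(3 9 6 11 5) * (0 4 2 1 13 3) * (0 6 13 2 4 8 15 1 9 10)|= 9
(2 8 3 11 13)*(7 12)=(2 8 3 11 13)(7 12)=[0, 1, 8, 11, 4, 5, 6, 12, 3, 9, 10, 13, 7, 2]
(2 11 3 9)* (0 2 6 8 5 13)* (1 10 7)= (0 2 11 3 9 6 8 5 13)(1 10 7)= [2, 10, 11, 9, 4, 13, 8, 1, 5, 6, 7, 3, 12, 0]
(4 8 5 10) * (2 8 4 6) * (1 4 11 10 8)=(1 4 11 10 6 2)(5 8)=[0, 4, 1, 3, 11, 8, 2, 7, 5, 9, 6, 10]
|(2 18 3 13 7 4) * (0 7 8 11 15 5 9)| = |(0 7 4 2 18 3 13 8 11 15 5 9)| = 12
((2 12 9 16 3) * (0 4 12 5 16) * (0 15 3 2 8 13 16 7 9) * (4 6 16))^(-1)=((0 6 16 2 5 7 9 15 3 8 13 4 12))^(-1)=(0 12 4 13 8 3 15 9 7 5 2 16 6)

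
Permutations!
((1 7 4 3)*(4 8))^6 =((1 7 8 4 3))^6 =(1 7 8 4 3)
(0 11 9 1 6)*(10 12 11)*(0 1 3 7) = (0 10 12 11 9 3 7)(1 6) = [10, 6, 2, 7, 4, 5, 1, 0, 8, 3, 12, 9, 11]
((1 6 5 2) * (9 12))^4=((1 6 5 2)(9 12))^4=(12)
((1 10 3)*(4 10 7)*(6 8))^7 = (1 4 3 7 10)(6 8)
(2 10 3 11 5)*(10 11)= [0, 1, 11, 10, 4, 2, 6, 7, 8, 9, 3, 5]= (2 11 5)(3 10)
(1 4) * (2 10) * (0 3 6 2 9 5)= (0 3 6 2 10 9 5)(1 4)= [3, 4, 10, 6, 1, 0, 2, 7, 8, 5, 9]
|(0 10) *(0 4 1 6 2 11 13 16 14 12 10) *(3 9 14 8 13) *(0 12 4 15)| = 24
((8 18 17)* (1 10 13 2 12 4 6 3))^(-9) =(18)(1 3 6 4 12 2 13 10)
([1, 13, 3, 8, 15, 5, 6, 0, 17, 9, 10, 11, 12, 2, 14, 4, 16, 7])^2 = [13, 2, 8, 17, 4, 5, 6, 1, 7, 9, 10, 11, 12, 3, 14, 15, 16, 0]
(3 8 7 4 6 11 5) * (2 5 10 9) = (2 5 3 8 7 4 6 11 10 9) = [0, 1, 5, 8, 6, 3, 11, 4, 7, 2, 9, 10]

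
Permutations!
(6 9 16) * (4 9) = (4 9 16 6) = [0, 1, 2, 3, 9, 5, 4, 7, 8, 16, 10, 11, 12, 13, 14, 15, 6]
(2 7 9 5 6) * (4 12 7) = (2 4 12 7 9 5 6) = [0, 1, 4, 3, 12, 6, 2, 9, 8, 5, 10, 11, 7]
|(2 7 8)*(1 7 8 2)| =|(1 7 2 8)| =4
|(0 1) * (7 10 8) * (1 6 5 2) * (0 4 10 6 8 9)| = |(0 8 7 6 5 2 1 4 10 9)| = 10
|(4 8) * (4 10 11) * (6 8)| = |(4 6 8 10 11)| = 5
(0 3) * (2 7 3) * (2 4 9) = (0 4 9 2 7 3) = [4, 1, 7, 0, 9, 5, 6, 3, 8, 2]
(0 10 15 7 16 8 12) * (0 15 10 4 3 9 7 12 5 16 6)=(0 4 3 9 7 6)(5 16 8)(12 15)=[4, 1, 2, 9, 3, 16, 0, 6, 5, 7, 10, 11, 15, 13, 14, 12, 8]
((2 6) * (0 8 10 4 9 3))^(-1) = (0 3 9 4 10 8)(2 6)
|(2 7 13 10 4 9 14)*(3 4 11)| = |(2 7 13 10 11 3 4 9 14)| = 9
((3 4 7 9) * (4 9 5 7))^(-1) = (3 9)(5 7)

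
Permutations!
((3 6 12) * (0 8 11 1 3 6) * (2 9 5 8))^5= (0 11 9 3 8 2 1 5)(6 12)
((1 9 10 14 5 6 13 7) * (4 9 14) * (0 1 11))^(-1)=((0 1 14 5 6 13 7 11)(4 9 10))^(-1)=(0 11 7 13 6 5 14 1)(4 10 9)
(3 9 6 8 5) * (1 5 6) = (1 5 3 9)(6 8) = [0, 5, 2, 9, 4, 3, 8, 7, 6, 1]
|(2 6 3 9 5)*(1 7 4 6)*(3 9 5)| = 8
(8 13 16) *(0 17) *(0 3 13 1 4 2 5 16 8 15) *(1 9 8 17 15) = (0 15)(1 4 2 5 16)(3 13 17)(8 9) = [15, 4, 5, 13, 2, 16, 6, 7, 9, 8, 10, 11, 12, 17, 14, 0, 1, 3]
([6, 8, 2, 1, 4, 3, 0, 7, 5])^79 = (0 6)(1 3 5 8)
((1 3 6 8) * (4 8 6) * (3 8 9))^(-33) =(9)(1 8)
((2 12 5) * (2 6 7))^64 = (2 7 6 5 12)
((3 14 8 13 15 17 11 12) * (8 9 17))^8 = (3 9 11)(8 15 13)(12 14 17)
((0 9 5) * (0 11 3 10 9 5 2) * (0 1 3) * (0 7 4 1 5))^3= (1 9 11)(2 7 3)(4 10 5)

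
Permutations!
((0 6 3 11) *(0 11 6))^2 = (11)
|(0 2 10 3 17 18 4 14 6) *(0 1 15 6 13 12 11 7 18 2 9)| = |(0 9)(1 15 6)(2 10 3 17)(4 14 13 12 11 7 18)| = 84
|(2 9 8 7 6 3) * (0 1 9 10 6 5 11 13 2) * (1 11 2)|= 12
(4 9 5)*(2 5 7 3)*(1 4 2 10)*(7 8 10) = [0, 4, 5, 7, 9, 2, 6, 3, 10, 8, 1] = (1 4 9 8 10)(2 5)(3 7)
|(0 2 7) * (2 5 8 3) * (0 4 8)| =10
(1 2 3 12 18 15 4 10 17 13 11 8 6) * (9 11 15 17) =[0, 2, 3, 12, 10, 5, 1, 7, 6, 11, 9, 8, 18, 15, 14, 4, 16, 13, 17] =(1 2 3 12 18 17 13 15 4 10 9 11 8 6)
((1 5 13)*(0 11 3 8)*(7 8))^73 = ((0 11 3 7 8)(1 5 13))^73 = (0 7 11 8 3)(1 5 13)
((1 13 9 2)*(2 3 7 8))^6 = (1 2 8 7 3 9 13)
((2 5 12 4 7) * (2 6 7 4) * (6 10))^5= ((2 5 12)(6 7 10))^5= (2 12 5)(6 10 7)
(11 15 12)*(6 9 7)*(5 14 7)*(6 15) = (5 14 7 15 12 11 6 9) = [0, 1, 2, 3, 4, 14, 9, 15, 8, 5, 10, 6, 11, 13, 7, 12]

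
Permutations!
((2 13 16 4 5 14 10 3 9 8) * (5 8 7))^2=(2 16 8 13 4)(3 7 14)(5 10 9)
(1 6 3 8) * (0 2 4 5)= [2, 6, 4, 8, 5, 0, 3, 7, 1]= (0 2 4 5)(1 6 3 8)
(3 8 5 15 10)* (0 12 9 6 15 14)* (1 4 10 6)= [12, 4, 2, 8, 10, 14, 15, 7, 5, 1, 3, 11, 9, 13, 0, 6]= (0 12 9 1 4 10 3 8 5 14)(6 15)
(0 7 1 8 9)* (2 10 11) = (0 7 1 8 9)(2 10 11) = [7, 8, 10, 3, 4, 5, 6, 1, 9, 0, 11, 2]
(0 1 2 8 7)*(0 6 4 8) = (0 1 2)(4 8 7 6) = [1, 2, 0, 3, 8, 5, 4, 6, 7]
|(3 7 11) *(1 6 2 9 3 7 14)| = |(1 6 2 9 3 14)(7 11)| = 6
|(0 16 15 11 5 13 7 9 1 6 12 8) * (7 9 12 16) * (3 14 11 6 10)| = |(0 7 12 8)(1 10 3 14 11 5 13 9)(6 16 15)| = 24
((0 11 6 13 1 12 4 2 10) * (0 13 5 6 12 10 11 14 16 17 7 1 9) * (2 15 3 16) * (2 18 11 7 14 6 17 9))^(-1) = ((0 6 5 17 14 18 11 12 4 15 3 16 9)(1 10 13 2 7))^(-1) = (0 9 16 3 15 4 12 11 18 14 17 5 6)(1 7 2 13 10)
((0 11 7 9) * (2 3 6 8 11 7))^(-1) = ((0 7 9)(2 3 6 8 11))^(-1) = (0 9 7)(2 11 8 6 3)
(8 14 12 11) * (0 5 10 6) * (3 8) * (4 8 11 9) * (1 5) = (0 1 5 10 6)(3 11)(4 8 14 12 9) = [1, 5, 2, 11, 8, 10, 0, 7, 14, 4, 6, 3, 9, 13, 12]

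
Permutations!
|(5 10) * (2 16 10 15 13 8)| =7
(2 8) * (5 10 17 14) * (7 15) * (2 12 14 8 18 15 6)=(2 18 15 7 6)(5 10 17 8 12 14)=[0, 1, 18, 3, 4, 10, 2, 6, 12, 9, 17, 11, 14, 13, 5, 7, 16, 8, 15]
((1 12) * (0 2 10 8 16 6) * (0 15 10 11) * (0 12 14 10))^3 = (0 12 10 6 2 1 8 15 11 14 16)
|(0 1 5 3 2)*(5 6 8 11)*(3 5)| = 7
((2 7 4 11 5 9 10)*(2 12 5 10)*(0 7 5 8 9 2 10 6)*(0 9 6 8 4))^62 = ((0 7)(2 5)(4 11 8 6 9 10 12))^62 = (4 12 10 9 6 8 11)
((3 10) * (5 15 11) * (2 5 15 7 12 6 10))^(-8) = ((2 5 7 12 6 10 3)(11 15))^(-8) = (15)(2 3 10 6 12 7 5)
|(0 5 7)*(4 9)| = |(0 5 7)(4 9)| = 6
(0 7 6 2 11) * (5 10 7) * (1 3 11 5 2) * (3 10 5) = [2, 10, 3, 11, 4, 5, 1, 6, 8, 9, 7, 0] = (0 2 3 11)(1 10 7 6)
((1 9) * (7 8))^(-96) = (9)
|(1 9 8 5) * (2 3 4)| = 12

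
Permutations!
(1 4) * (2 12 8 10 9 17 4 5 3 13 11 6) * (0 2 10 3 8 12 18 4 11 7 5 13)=(0 2 18 4 1 13 7 5 8 3)(6 10 9 17 11)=[2, 13, 18, 0, 1, 8, 10, 5, 3, 17, 9, 6, 12, 7, 14, 15, 16, 11, 4]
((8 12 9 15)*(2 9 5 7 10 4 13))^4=(2 12 4 15 7)(5 13 8 10 9)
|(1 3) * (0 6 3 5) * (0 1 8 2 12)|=|(0 6 3 8 2 12)(1 5)|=6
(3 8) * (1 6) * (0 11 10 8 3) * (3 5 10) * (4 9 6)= (0 11 3 5 10 8)(1 4 9 6)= [11, 4, 2, 5, 9, 10, 1, 7, 0, 6, 8, 3]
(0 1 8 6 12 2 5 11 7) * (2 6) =[1, 8, 5, 3, 4, 11, 12, 0, 2, 9, 10, 7, 6] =(0 1 8 2 5 11 7)(6 12)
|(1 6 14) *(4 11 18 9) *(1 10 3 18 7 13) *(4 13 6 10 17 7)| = 12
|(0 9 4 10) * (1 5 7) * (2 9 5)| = |(0 5 7 1 2 9 4 10)| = 8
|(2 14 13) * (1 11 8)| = 3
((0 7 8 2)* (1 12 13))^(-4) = ((0 7 8 2)(1 12 13))^(-4) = (1 13 12)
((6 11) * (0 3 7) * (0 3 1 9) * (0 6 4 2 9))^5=((0 1)(2 9 6 11 4)(3 7))^5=(11)(0 1)(3 7)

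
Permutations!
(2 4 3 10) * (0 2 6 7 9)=(0 2 4 3 10 6 7 9)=[2, 1, 4, 10, 3, 5, 7, 9, 8, 0, 6]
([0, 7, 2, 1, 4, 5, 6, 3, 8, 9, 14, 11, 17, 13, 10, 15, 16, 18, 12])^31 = (1 7 3)(10 14)(12 17 18)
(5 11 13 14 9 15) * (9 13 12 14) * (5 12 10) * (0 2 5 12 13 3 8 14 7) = (0 2 5 11 10 12 7)(3 8 14)(9 15 13) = [2, 1, 5, 8, 4, 11, 6, 0, 14, 15, 12, 10, 7, 9, 3, 13]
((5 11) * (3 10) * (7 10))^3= (5 11)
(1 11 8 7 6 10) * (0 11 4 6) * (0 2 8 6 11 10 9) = [10, 4, 8, 3, 11, 5, 9, 2, 7, 0, 1, 6] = (0 10 1 4 11 6 9)(2 8 7)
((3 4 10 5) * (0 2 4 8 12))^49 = ((0 2 4 10 5 3 8 12))^49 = (0 2 4 10 5 3 8 12)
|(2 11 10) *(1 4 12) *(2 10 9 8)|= 12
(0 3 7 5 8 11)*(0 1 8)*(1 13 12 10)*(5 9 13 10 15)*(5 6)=(0 3 7 9 13 12 15 6 5)(1 8 11 10)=[3, 8, 2, 7, 4, 0, 5, 9, 11, 13, 1, 10, 15, 12, 14, 6]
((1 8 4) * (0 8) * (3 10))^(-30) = ((0 8 4 1)(3 10))^(-30) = (10)(0 4)(1 8)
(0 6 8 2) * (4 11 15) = (0 6 8 2)(4 11 15) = [6, 1, 0, 3, 11, 5, 8, 7, 2, 9, 10, 15, 12, 13, 14, 4]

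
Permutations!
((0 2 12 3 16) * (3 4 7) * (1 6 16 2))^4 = (16)(2 3 7 4 12) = ((0 1 6 16)(2 12 4 7 3))^4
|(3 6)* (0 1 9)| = 6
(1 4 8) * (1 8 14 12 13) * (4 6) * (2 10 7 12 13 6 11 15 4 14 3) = (1 11 15 4 3 2 10 7 12 6 14 13) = [0, 11, 10, 2, 3, 5, 14, 12, 8, 9, 7, 15, 6, 1, 13, 4]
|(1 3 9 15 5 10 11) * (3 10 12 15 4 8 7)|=|(1 10 11)(3 9 4 8 7)(5 12 15)|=15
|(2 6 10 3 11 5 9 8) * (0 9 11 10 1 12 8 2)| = |(0 9 2 6 1 12 8)(3 10)(5 11)| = 14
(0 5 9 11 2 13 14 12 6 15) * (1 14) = (0 5 9 11 2 13 1 14 12 6 15) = [5, 14, 13, 3, 4, 9, 15, 7, 8, 11, 10, 2, 6, 1, 12, 0]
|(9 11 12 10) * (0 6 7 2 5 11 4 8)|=|(0 6 7 2 5 11 12 10 9 4 8)|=11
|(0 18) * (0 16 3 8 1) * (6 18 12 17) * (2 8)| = 10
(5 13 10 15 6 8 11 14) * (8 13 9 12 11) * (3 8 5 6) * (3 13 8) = (5 9 12 11 14 6 8)(10 15 13) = [0, 1, 2, 3, 4, 9, 8, 7, 5, 12, 15, 14, 11, 10, 6, 13]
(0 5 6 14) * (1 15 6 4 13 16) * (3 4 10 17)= [5, 15, 2, 4, 13, 10, 14, 7, 8, 9, 17, 11, 12, 16, 0, 6, 1, 3]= (0 5 10 17 3 4 13 16 1 15 6 14)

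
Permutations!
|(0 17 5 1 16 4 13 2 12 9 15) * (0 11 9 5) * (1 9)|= |(0 17)(1 16 4 13 2 12 5 9 15 11)|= 10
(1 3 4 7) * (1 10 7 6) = (1 3 4 6)(7 10) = [0, 3, 2, 4, 6, 5, 1, 10, 8, 9, 7]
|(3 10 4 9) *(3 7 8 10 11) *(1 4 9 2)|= |(1 4 2)(3 11)(7 8 10 9)|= 12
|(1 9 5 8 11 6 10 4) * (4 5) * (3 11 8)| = |(1 9 4)(3 11 6 10 5)| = 15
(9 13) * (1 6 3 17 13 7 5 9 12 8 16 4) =(1 6 3 17 13 12 8 16 4)(5 9 7) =[0, 6, 2, 17, 1, 9, 3, 5, 16, 7, 10, 11, 8, 12, 14, 15, 4, 13]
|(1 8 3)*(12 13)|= |(1 8 3)(12 13)|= 6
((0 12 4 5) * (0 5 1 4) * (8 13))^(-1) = (0 12)(1 4)(8 13)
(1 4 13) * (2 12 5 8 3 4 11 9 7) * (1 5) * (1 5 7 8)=(1 11 9 8 3 4 13 7 2 12 5)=[0, 11, 12, 4, 13, 1, 6, 2, 3, 8, 10, 9, 5, 7]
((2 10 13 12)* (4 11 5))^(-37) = ((2 10 13 12)(4 11 5))^(-37) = (2 12 13 10)(4 5 11)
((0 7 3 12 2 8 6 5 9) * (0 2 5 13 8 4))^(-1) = ((0 7 3 12 5 9 2 4)(6 13 8))^(-1) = (0 4 2 9 5 12 3 7)(6 8 13)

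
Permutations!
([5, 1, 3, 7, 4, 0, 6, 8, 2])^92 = (8)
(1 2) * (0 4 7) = (0 4 7)(1 2) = [4, 2, 1, 3, 7, 5, 6, 0]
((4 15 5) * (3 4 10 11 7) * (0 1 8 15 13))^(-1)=((0 1 8 15 5 10 11 7 3 4 13))^(-1)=(0 13 4 3 7 11 10 5 15 8 1)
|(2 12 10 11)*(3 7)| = 4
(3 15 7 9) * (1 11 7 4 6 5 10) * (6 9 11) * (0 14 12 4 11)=(0 14 12 4 9 3 15 11 7)(1 6 5 10)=[14, 6, 2, 15, 9, 10, 5, 0, 8, 3, 1, 7, 4, 13, 12, 11]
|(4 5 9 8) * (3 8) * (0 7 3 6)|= 8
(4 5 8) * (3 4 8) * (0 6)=(8)(0 6)(3 4 5)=[6, 1, 2, 4, 5, 3, 0, 7, 8]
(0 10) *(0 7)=[10, 1, 2, 3, 4, 5, 6, 0, 8, 9, 7]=(0 10 7)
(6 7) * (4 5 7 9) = (4 5 7 6 9) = [0, 1, 2, 3, 5, 7, 9, 6, 8, 4]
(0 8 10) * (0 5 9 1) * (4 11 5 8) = [4, 0, 2, 3, 11, 9, 6, 7, 10, 1, 8, 5] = (0 4 11 5 9 1)(8 10)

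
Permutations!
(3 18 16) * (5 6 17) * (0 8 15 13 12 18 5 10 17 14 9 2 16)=(0 8 15 13 12 18)(2 16 3 5 6 14 9)(10 17)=[8, 1, 16, 5, 4, 6, 14, 7, 15, 2, 17, 11, 18, 12, 9, 13, 3, 10, 0]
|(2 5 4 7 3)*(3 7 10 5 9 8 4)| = |(2 9 8 4 10 5 3)| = 7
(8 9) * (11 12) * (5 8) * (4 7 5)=(4 7 5 8 9)(11 12)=[0, 1, 2, 3, 7, 8, 6, 5, 9, 4, 10, 12, 11]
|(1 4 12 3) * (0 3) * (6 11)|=|(0 3 1 4 12)(6 11)|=10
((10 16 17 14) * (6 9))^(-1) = (6 9)(10 14 17 16)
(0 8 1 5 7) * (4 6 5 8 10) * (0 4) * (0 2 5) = (0 10 2 5 7 4 6)(1 8) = [10, 8, 5, 3, 6, 7, 0, 4, 1, 9, 2]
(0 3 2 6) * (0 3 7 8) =(0 7 8)(2 6 3) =[7, 1, 6, 2, 4, 5, 3, 8, 0]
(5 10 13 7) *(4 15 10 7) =(4 15 10 13)(5 7) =[0, 1, 2, 3, 15, 7, 6, 5, 8, 9, 13, 11, 12, 4, 14, 10]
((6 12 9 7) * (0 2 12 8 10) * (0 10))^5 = ((0 2 12 9 7 6 8))^5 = (0 6 9 2 8 7 12)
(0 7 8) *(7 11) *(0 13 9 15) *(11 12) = (0 12 11 7 8 13 9 15) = [12, 1, 2, 3, 4, 5, 6, 8, 13, 15, 10, 7, 11, 9, 14, 0]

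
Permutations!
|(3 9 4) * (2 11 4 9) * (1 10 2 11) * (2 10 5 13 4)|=|(1 5 13 4 3 11 2)|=7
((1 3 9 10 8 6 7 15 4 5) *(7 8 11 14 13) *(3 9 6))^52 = ((1 9 10 11 14 13 7 15 4 5)(3 6 8))^52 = (1 10 14 7 4)(3 6 8)(5 9 11 13 15)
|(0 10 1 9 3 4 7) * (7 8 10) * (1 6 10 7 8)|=|(0 8 7)(1 9 3 4)(6 10)|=12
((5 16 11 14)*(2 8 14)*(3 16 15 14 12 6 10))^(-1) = (2 11 16 3 10 6 12 8)(5 14 15)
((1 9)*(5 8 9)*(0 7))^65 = (0 7)(1 5 8 9)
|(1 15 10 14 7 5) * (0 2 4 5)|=9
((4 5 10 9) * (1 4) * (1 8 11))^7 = (11)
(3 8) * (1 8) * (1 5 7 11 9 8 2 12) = [0, 2, 12, 5, 4, 7, 6, 11, 3, 8, 10, 9, 1] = (1 2 12)(3 5 7 11 9 8)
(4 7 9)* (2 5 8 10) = (2 5 8 10)(4 7 9) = [0, 1, 5, 3, 7, 8, 6, 9, 10, 4, 2]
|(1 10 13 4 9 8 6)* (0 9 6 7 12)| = |(0 9 8 7 12)(1 10 13 4 6)| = 5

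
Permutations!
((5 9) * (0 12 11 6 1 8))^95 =((0 12 11 6 1 8)(5 9))^95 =(0 8 1 6 11 12)(5 9)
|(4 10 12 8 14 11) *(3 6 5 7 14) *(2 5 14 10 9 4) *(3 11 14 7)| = |(14)(2 5 3 6 7 10 12 8 11)(4 9)| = 18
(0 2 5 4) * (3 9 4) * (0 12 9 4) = [2, 1, 5, 4, 12, 3, 6, 7, 8, 0, 10, 11, 9] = (0 2 5 3 4 12 9)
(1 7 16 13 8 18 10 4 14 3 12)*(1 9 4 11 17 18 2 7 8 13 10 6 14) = (1 8 2 7 16 10 11 17 18 6 14 3 12 9 4) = [0, 8, 7, 12, 1, 5, 14, 16, 2, 4, 11, 17, 9, 13, 3, 15, 10, 18, 6]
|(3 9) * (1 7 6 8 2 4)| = |(1 7 6 8 2 4)(3 9)| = 6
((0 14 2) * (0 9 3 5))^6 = (14)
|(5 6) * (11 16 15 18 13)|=|(5 6)(11 16 15 18 13)|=10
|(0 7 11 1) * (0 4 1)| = 6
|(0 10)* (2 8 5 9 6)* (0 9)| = 7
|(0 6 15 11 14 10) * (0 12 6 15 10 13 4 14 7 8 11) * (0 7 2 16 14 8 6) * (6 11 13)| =|(0 15 7 11 2 16 14 6 10 12)(4 8 13)| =30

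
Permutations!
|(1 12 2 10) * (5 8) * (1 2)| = 2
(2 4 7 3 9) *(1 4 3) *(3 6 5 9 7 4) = (1 3 7)(2 6 5 9) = [0, 3, 6, 7, 4, 9, 5, 1, 8, 2]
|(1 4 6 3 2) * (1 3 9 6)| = 2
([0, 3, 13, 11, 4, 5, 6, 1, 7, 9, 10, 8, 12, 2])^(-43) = (1 11 7 3 8)(2 13)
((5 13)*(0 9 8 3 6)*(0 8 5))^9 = (0 9 5 13)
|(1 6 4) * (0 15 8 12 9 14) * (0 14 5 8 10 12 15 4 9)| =10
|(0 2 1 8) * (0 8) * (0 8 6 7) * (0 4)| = 7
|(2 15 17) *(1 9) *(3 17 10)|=|(1 9)(2 15 10 3 17)|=10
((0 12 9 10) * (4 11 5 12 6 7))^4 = ((0 6 7 4 11 5 12 9 10))^4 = (0 11 10 4 9 7 12 6 5)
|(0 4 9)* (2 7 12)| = 3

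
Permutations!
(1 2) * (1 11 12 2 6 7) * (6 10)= (1 10 6 7)(2 11 12)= [0, 10, 11, 3, 4, 5, 7, 1, 8, 9, 6, 12, 2]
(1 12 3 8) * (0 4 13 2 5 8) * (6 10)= (0 4 13 2 5 8 1 12 3)(6 10)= [4, 12, 5, 0, 13, 8, 10, 7, 1, 9, 6, 11, 3, 2]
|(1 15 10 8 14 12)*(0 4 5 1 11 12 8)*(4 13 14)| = 18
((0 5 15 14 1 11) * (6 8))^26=((0 5 15 14 1 11)(6 8))^26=(0 15 1)(5 14 11)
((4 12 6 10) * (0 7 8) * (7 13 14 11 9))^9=((0 13 14 11 9 7 8)(4 12 6 10))^9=(0 14 9 8 13 11 7)(4 12 6 10)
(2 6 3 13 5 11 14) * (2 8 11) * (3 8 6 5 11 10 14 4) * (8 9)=(2 5)(3 13 11 4)(6 9 8 10 14)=[0, 1, 5, 13, 3, 2, 9, 7, 10, 8, 14, 4, 12, 11, 6]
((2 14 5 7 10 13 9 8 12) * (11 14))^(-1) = (2 12 8 9 13 10 7 5 14 11) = ((2 11 14 5 7 10 13 9 8 12))^(-1)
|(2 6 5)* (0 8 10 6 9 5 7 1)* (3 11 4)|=|(0 8 10 6 7 1)(2 9 5)(3 11 4)|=6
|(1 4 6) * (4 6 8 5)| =6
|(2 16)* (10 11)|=2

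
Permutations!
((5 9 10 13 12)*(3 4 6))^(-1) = (3 6 4)(5 12 13 10 9)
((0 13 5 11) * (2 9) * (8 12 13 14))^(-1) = ((0 14 8 12 13 5 11)(2 9))^(-1) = (0 11 5 13 12 8 14)(2 9)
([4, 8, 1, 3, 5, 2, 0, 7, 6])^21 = (8)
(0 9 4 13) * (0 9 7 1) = (0 7 1)(4 13 9) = [7, 0, 2, 3, 13, 5, 6, 1, 8, 4, 10, 11, 12, 9]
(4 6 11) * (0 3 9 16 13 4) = (0 3 9 16 13 4 6 11) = [3, 1, 2, 9, 6, 5, 11, 7, 8, 16, 10, 0, 12, 4, 14, 15, 13]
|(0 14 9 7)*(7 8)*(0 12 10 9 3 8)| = 8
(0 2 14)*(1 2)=[1, 2, 14, 3, 4, 5, 6, 7, 8, 9, 10, 11, 12, 13, 0]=(0 1 2 14)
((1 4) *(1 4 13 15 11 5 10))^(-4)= ((1 13 15 11 5 10))^(-4)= (1 15 5)(10 13 11)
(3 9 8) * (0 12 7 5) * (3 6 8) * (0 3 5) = (0 12 7)(3 9 5)(6 8) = [12, 1, 2, 9, 4, 3, 8, 0, 6, 5, 10, 11, 7]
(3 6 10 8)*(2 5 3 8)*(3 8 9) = (2 5 8 9 3 6 10) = [0, 1, 5, 6, 4, 8, 10, 7, 9, 3, 2]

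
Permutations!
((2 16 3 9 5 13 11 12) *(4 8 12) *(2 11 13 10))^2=((2 16 3 9 5 10)(4 8 12 11))^2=(2 3 5)(4 12)(8 11)(9 10 16)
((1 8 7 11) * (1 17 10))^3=((1 8 7 11 17 10))^3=(1 11)(7 10)(8 17)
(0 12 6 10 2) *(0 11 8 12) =(2 11 8 12 6 10) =[0, 1, 11, 3, 4, 5, 10, 7, 12, 9, 2, 8, 6]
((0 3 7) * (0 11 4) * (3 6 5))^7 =(11)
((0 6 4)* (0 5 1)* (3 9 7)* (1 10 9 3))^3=((0 6 4 5 10 9 7 1))^3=(0 5 7 6 10 1 4 9)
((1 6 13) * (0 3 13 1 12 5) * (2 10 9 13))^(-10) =((0 3 2 10 9 13 12 5)(1 6))^(-10) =(0 12 9 2)(3 5 13 10)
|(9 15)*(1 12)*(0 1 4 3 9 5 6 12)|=|(0 1)(3 9 15 5 6 12 4)|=14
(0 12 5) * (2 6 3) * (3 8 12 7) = (0 7 3 2 6 8 12 5) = [7, 1, 6, 2, 4, 0, 8, 3, 12, 9, 10, 11, 5]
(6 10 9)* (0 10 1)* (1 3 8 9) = (0 10 1)(3 8 9 6) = [10, 0, 2, 8, 4, 5, 3, 7, 9, 6, 1]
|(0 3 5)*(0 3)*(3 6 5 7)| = 2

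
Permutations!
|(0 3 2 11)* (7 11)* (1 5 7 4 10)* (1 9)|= |(0 3 2 4 10 9 1 5 7 11)|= 10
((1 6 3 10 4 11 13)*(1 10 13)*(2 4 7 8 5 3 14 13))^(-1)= ((1 6 14 13 10 7 8 5 3 2 4 11))^(-1)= (1 11 4 2 3 5 8 7 10 13 14 6)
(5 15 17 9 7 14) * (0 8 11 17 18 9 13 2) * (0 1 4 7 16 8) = (1 4 7 14 5 15 18 9 16 8 11 17 13 2) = [0, 4, 1, 3, 7, 15, 6, 14, 11, 16, 10, 17, 12, 2, 5, 18, 8, 13, 9]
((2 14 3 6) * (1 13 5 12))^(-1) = (1 12 5 13)(2 6 3 14)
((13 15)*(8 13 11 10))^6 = (8 13 15 11 10)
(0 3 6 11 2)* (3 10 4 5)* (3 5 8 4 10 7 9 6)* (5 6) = (0 7 9 5 6 11 2)(4 8) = [7, 1, 0, 3, 8, 6, 11, 9, 4, 5, 10, 2]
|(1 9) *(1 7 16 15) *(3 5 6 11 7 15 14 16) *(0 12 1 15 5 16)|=11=|(0 12 1 9 5 6 11 7 3 16 14)|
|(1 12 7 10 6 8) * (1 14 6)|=12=|(1 12 7 10)(6 8 14)|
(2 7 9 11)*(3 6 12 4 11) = (2 7 9 3 6 12 4 11) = [0, 1, 7, 6, 11, 5, 12, 9, 8, 3, 10, 2, 4]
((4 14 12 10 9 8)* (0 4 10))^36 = ((0 4 14 12)(8 10 9))^36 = (14)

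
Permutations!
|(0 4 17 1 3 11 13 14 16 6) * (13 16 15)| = 24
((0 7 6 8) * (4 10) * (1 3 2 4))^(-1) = (0 8 6 7)(1 10 4 2 3)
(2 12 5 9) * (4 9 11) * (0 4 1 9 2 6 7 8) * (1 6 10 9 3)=(0 4 2 12 5 11 6 7 8)(1 3)(9 10)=[4, 3, 12, 1, 2, 11, 7, 8, 0, 10, 9, 6, 5]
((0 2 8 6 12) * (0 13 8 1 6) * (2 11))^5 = (0 12 2 8 6 11 13 1)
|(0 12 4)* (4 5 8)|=5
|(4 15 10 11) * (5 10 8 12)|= 7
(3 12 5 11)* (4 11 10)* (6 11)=[0, 1, 2, 12, 6, 10, 11, 7, 8, 9, 4, 3, 5]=(3 12 5 10 4 6 11)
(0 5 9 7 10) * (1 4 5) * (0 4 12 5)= (0 1 12 5 9 7 10 4)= [1, 12, 2, 3, 0, 9, 6, 10, 8, 7, 4, 11, 5]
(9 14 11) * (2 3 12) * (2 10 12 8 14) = (2 3 8 14 11 9)(10 12) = [0, 1, 3, 8, 4, 5, 6, 7, 14, 2, 12, 9, 10, 13, 11]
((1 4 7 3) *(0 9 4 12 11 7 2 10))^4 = (0 10 2 4 9)(1 3 7 11 12)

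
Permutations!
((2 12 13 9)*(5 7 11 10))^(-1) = ((2 12 13 9)(5 7 11 10))^(-1) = (2 9 13 12)(5 10 11 7)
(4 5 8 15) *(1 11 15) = [0, 11, 2, 3, 5, 8, 6, 7, 1, 9, 10, 15, 12, 13, 14, 4] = (1 11 15 4 5 8)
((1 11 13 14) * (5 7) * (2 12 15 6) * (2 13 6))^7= (1 6 14 11 13)(2 12 15)(5 7)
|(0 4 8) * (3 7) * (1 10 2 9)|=|(0 4 8)(1 10 2 9)(3 7)|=12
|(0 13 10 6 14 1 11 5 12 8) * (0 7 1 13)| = 12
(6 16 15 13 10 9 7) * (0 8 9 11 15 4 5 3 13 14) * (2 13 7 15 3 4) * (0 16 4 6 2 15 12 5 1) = (0 8 9 12 5 6 4 1)(2 13 10 11 3 7)(14 16 15) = [8, 0, 13, 7, 1, 6, 4, 2, 9, 12, 11, 3, 5, 10, 16, 14, 15]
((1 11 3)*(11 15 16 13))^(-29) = ((1 15 16 13 11 3))^(-29) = (1 15 16 13 11 3)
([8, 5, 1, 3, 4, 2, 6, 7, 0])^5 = [8, 2, 5, 3, 4, 1, 6, 7, 0]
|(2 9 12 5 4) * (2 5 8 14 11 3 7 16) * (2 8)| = 6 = |(2 9 12)(3 7 16 8 14 11)(4 5)|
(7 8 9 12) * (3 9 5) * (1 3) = (1 3 9 12 7 8 5) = [0, 3, 2, 9, 4, 1, 6, 8, 5, 12, 10, 11, 7]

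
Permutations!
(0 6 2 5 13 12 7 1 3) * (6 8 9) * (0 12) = (0 8 9 6 2 5 13)(1 3 12 7) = [8, 3, 5, 12, 4, 13, 2, 1, 9, 6, 10, 11, 7, 0]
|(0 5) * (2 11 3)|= 6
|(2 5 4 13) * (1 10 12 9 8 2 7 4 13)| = |(1 10 12 9 8 2 5 13 7 4)| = 10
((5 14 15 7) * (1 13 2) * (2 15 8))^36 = (1 5)(2 7)(8 15)(13 14)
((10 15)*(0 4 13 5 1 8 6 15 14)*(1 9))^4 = ((0 4 13 5 9 1 8 6 15 10 14))^4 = (0 9 15 4 1 10 13 8 14 5 6)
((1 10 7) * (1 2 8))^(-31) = ((1 10 7 2 8))^(-31) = (1 8 2 7 10)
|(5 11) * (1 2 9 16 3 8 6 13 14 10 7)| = 22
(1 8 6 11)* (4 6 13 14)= (1 8 13 14 4 6 11)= [0, 8, 2, 3, 6, 5, 11, 7, 13, 9, 10, 1, 12, 14, 4]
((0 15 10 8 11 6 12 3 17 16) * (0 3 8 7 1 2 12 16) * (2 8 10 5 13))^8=(0 1 15 8 5 11 13 6 2 16 12 3 10 17 7)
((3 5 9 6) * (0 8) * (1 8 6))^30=(0 3 9 8 6 5 1)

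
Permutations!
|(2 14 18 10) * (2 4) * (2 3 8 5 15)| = 9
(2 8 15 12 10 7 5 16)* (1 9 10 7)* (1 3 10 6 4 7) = (1 9 6 4 7 5 16 2 8 15 12)(3 10) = [0, 9, 8, 10, 7, 16, 4, 5, 15, 6, 3, 11, 1, 13, 14, 12, 2]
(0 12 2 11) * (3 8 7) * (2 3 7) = (0 12 3 8 2 11) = [12, 1, 11, 8, 4, 5, 6, 7, 2, 9, 10, 0, 3]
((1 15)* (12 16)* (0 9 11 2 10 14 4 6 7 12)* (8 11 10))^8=(0 16 12 7 6 4 14 10 9)(2 11 8)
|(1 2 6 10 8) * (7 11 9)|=|(1 2 6 10 8)(7 11 9)|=15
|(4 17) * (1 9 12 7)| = 4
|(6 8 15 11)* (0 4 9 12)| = 4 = |(0 4 9 12)(6 8 15 11)|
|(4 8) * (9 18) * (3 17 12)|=6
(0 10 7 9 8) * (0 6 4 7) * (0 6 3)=(0 10 6 4 7 9 8 3)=[10, 1, 2, 0, 7, 5, 4, 9, 3, 8, 6]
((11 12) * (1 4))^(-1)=((1 4)(11 12))^(-1)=(1 4)(11 12)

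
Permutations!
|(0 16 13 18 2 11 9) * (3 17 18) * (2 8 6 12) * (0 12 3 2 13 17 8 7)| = 15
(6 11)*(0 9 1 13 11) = (0 9 1 13 11 6) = [9, 13, 2, 3, 4, 5, 0, 7, 8, 1, 10, 6, 12, 11]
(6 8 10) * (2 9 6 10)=(10)(2 9 6 8)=[0, 1, 9, 3, 4, 5, 8, 7, 2, 6, 10]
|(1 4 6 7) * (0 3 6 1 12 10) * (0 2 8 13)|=18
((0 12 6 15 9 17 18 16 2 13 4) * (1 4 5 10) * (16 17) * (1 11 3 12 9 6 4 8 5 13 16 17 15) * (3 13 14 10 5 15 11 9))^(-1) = (0 4 12 3)(1 6 15 8)(2 16)(9 10 14 13 11 18 17)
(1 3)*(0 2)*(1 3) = (3)(0 2) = [2, 1, 0, 3]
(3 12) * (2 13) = (2 13)(3 12) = [0, 1, 13, 12, 4, 5, 6, 7, 8, 9, 10, 11, 3, 2]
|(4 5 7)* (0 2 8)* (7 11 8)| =7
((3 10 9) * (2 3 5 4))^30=((2 3 10 9 5 4))^30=(10)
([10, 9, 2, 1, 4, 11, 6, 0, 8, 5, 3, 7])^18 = (0 3 9 11)(1 5 7 10)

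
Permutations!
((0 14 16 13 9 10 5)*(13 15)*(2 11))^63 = (0 5 10 9 13 15 16 14)(2 11)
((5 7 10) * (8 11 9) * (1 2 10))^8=(1 5 2 7 10)(8 9 11)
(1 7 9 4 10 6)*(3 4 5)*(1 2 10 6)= (1 7 9 5 3 4 6 2 10)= [0, 7, 10, 4, 6, 3, 2, 9, 8, 5, 1]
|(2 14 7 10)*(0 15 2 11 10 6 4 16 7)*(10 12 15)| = |(0 10 11 12 15 2 14)(4 16 7 6)| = 28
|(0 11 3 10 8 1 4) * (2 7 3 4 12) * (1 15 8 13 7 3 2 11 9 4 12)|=|(0 9 4)(2 3 10 13 7)(8 15)(11 12)|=30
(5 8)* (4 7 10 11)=(4 7 10 11)(5 8)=[0, 1, 2, 3, 7, 8, 6, 10, 5, 9, 11, 4]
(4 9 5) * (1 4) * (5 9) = [0, 4, 2, 3, 5, 1, 6, 7, 8, 9] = (9)(1 4 5)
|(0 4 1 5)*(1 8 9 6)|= 7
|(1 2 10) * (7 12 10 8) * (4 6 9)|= 6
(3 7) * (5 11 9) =(3 7)(5 11 9) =[0, 1, 2, 7, 4, 11, 6, 3, 8, 5, 10, 9]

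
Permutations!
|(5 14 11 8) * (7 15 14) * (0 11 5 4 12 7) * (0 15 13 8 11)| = |(4 12 7 13 8)(5 15 14)| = 15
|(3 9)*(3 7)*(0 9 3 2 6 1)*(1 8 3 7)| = 15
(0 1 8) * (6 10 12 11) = (0 1 8)(6 10 12 11) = [1, 8, 2, 3, 4, 5, 10, 7, 0, 9, 12, 6, 11]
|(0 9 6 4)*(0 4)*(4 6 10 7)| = 6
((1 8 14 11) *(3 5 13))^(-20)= (14)(3 5 13)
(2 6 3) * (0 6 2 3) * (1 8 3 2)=(0 6)(1 8 3 2)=[6, 8, 1, 2, 4, 5, 0, 7, 3]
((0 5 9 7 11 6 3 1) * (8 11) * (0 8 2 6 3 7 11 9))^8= (1 11 8 3 9)(2 7 6)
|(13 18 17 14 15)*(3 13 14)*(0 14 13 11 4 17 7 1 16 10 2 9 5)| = 12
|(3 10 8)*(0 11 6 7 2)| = 15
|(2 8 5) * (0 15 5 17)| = 6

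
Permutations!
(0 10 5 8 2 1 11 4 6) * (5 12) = (0 10 12 5 8 2 1 11 4 6) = [10, 11, 1, 3, 6, 8, 0, 7, 2, 9, 12, 4, 5]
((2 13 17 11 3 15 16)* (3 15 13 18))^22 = (2 15 17 3)(11 13 18 16)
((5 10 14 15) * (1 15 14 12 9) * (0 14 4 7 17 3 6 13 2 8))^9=(0 8 2 13 6 3 17 7 4 14)(1 10)(5 9)(12 15)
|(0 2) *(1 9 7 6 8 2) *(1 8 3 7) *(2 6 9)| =|(0 8 6 3 7 9 1 2)| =8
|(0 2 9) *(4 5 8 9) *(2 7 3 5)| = 6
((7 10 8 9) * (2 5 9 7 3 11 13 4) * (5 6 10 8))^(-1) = ((2 6 10 5 9 3 11 13 4)(7 8))^(-1) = (2 4 13 11 3 9 5 10 6)(7 8)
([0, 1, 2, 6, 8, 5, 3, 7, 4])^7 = [0, 1, 2, 6, 8, 5, 3, 7, 4]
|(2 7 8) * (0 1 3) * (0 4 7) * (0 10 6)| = |(0 1 3 4 7 8 2 10 6)| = 9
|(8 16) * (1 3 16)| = 4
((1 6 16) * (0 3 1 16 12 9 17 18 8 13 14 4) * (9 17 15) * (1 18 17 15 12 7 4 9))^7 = (0 12 3 15 18 1 8 6 13 7 14 4 9)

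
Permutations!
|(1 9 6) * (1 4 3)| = 5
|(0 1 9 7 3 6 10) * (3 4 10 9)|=8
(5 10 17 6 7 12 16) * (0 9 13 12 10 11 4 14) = [9, 1, 2, 3, 14, 11, 7, 10, 8, 13, 17, 4, 16, 12, 0, 15, 5, 6] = (0 9 13 12 16 5 11 4 14)(6 7 10 17)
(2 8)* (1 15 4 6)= (1 15 4 6)(2 8)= [0, 15, 8, 3, 6, 5, 1, 7, 2, 9, 10, 11, 12, 13, 14, 4]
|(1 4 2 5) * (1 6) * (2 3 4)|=4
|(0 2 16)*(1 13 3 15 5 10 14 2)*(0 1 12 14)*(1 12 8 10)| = 60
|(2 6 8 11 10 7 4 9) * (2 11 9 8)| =6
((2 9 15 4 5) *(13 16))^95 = ((2 9 15 4 5)(13 16))^95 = (13 16)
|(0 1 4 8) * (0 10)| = 5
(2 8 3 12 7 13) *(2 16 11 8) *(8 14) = [0, 1, 2, 12, 4, 5, 6, 13, 3, 9, 10, 14, 7, 16, 8, 15, 11] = (3 12 7 13 16 11 14 8)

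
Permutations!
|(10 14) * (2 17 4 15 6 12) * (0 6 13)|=8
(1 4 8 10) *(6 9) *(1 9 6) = (1 4 8 10 9) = [0, 4, 2, 3, 8, 5, 6, 7, 10, 1, 9]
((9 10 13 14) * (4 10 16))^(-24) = (16)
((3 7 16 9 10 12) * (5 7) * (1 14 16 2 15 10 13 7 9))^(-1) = ((1 14 16)(2 15 10 12 3 5 9 13 7))^(-1) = (1 16 14)(2 7 13 9 5 3 12 10 15)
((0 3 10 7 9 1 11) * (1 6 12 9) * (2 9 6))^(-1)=((0 3 10 7 1 11)(2 9)(6 12))^(-1)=(0 11 1 7 10 3)(2 9)(6 12)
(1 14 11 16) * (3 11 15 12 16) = (1 14 15 12 16)(3 11) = [0, 14, 2, 11, 4, 5, 6, 7, 8, 9, 10, 3, 16, 13, 15, 12, 1]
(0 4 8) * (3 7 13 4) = (0 3 7 13 4 8) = [3, 1, 2, 7, 8, 5, 6, 13, 0, 9, 10, 11, 12, 4]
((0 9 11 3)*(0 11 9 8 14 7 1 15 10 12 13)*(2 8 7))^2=((0 7 1 15 10 12 13)(2 8 14)(3 11))^2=(0 1 10 13 7 15 12)(2 14 8)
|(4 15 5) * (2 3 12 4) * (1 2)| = |(1 2 3 12 4 15 5)| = 7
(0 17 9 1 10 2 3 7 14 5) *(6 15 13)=(0 17 9 1 10 2 3 7 14 5)(6 15 13)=[17, 10, 3, 7, 4, 0, 15, 14, 8, 1, 2, 11, 12, 6, 5, 13, 16, 9]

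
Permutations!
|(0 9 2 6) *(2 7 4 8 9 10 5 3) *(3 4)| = |(0 10 5 4 8 9 7 3 2 6)| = 10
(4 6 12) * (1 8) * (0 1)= (0 1 8)(4 6 12)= [1, 8, 2, 3, 6, 5, 12, 7, 0, 9, 10, 11, 4]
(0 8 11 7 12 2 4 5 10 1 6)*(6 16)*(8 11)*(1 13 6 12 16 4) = (0 11 7 16 12 2 1 4 5 10 13 6) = [11, 4, 1, 3, 5, 10, 0, 16, 8, 9, 13, 7, 2, 6, 14, 15, 12]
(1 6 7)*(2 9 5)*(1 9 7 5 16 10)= (1 6 5 2 7 9 16 10)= [0, 6, 7, 3, 4, 2, 5, 9, 8, 16, 1, 11, 12, 13, 14, 15, 10]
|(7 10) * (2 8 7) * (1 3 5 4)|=|(1 3 5 4)(2 8 7 10)|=4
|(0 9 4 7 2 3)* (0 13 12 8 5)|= 10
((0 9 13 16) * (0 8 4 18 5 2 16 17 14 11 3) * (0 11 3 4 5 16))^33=((0 9 13 17 14 3 11 4 18 16 8 5 2))^33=(0 4 9 18 13 16 17 8 14 5 3 2 11)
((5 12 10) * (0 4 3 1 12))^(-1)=(0 5 10 12 1 3 4)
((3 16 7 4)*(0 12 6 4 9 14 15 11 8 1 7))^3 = (0 4)(1 14 8 9 11 7 15)(3 12)(6 16)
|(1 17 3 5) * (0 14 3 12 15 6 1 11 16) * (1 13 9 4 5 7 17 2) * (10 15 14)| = 10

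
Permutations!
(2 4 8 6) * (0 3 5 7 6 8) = (8)(0 3 5 7 6 2 4) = [3, 1, 4, 5, 0, 7, 2, 6, 8]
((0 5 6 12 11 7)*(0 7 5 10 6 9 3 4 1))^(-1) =(0 1 4 3 9 5 11 12 6 10)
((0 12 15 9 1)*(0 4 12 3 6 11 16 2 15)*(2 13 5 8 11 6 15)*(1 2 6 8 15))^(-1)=(0 12 4 1 3)(2 9 15 5 13 16 11 8 6)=((0 3 1 4 12)(2 6 8 11 16 13 5 15 9))^(-1)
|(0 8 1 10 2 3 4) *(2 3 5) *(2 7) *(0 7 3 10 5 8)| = 7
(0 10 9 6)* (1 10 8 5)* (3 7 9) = (0 8 5 1 10 3 7 9 6) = [8, 10, 2, 7, 4, 1, 0, 9, 5, 6, 3]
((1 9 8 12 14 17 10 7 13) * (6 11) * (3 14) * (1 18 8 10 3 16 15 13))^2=(1 10)(3 17 14)(7 9)(8 16 13)(12 15 18)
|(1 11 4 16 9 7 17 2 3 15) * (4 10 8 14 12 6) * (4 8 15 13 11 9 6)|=30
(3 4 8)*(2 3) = (2 3 4 8) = [0, 1, 3, 4, 8, 5, 6, 7, 2]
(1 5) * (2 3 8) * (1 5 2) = (1 2 3 8) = [0, 2, 3, 8, 4, 5, 6, 7, 1]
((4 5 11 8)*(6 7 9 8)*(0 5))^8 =((0 5 11 6 7 9 8 4))^8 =(11)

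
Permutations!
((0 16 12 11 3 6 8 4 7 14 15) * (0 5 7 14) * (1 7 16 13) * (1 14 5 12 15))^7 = (0 14 7 13 1)(3 12 16 4 6 11 15 5 8)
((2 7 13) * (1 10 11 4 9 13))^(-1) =(1 7 2 13 9 4 11 10)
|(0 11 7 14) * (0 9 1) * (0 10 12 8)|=9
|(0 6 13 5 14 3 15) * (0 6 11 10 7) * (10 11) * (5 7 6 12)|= |(0 10 6 13 7)(3 15 12 5 14)|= 5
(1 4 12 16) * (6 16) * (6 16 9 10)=(1 4 12 16)(6 9 10)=[0, 4, 2, 3, 12, 5, 9, 7, 8, 10, 6, 11, 16, 13, 14, 15, 1]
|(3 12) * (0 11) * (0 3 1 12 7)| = 4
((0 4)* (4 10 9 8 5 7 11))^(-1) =((0 10 9 8 5 7 11 4))^(-1) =(0 4 11 7 5 8 9 10)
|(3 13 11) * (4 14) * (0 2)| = 6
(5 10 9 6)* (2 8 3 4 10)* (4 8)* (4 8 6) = [0, 1, 8, 6, 10, 2, 5, 7, 3, 4, 9] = (2 8 3 6 5)(4 10 9)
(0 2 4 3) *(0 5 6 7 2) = (2 4 3 5 6 7) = [0, 1, 4, 5, 3, 6, 7, 2]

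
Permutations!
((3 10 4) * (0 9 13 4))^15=(0 4)(3 9)(10 13)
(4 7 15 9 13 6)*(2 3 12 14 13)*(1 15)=(1 15 9 2 3 12 14 13 6 4 7)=[0, 15, 3, 12, 7, 5, 4, 1, 8, 2, 10, 11, 14, 6, 13, 9]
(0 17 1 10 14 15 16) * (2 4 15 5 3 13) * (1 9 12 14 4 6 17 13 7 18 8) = (0 13 2 6 17 9 12 14 5 3 7 18 8 1 10 4 15 16) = [13, 10, 6, 7, 15, 3, 17, 18, 1, 12, 4, 11, 14, 2, 5, 16, 0, 9, 8]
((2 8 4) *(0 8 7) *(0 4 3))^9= (8)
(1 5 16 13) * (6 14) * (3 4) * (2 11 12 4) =(1 5 16 13)(2 11 12 4 3)(6 14) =[0, 5, 11, 2, 3, 16, 14, 7, 8, 9, 10, 12, 4, 1, 6, 15, 13]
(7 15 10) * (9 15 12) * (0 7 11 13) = (0 7 12 9 15 10 11 13) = [7, 1, 2, 3, 4, 5, 6, 12, 8, 15, 11, 13, 9, 0, 14, 10]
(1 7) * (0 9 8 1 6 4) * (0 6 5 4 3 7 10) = (0 9 8 1 10)(3 7 5 4 6) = [9, 10, 2, 7, 6, 4, 3, 5, 1, 8, 0]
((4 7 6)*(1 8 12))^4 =((1 8 12)(4 7 6))^4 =(1 8 12)(4 7 6)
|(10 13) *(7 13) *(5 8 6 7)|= |(5 8 6 7 13 10)|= 6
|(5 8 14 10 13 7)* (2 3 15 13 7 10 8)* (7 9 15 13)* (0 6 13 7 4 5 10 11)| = |(0 6 13 11)(2 3 7 10 9 15 4 5)(8 14)| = 8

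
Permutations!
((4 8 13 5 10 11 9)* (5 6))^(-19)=((4 8 13 6 5 10 11 9))^(-19)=(4 10 13 9 5 8 11 6)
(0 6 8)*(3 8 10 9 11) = (0 6 10 9 11 3 8) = [6, 1, 2, 8, 4, 5, 10, 7, 0, 11, 9, 3]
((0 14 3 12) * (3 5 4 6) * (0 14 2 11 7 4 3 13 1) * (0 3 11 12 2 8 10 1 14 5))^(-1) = ((0 8 10 1 3 2 12 5 11 7 4 6 13 14))^(-1) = (0 14 13 6 4 7 11 5 12 2 3 1 10 8)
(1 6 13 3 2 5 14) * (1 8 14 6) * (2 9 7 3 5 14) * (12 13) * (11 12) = (2 14 8)(3 9 7)(5 6 11 12 13) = [0, 1, 14, 9, 4, 6, 11, 3, 2, 7, 10, 12, 13, 5, 8]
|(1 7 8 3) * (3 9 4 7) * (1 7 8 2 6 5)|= 6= |(1 3 7 2 6 5)(4 8 9)|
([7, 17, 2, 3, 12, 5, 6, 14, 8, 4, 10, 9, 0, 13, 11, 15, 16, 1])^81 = (0 9 7 4 14 12 11)(1 17)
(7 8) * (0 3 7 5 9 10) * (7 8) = (0 3 8 5 9 10) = [3, 1, 2, 8, 4, 9, 6, 7, 5, 10, 0]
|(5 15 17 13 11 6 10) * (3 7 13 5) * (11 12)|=21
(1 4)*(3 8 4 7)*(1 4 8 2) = (8)(1 7 3 2) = [0, 7, 1, 2, 4, 5, 6, 3, 8]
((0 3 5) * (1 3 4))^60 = (5)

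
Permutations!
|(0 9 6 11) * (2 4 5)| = 12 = |(0 9 6 11)(2 4 5)|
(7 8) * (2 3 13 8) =(2 3 13 8 7) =[0, 1, 3, 13, 4, 5, 6, 2, 7, 9, 10, 11, 12, 8]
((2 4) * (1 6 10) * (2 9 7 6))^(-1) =((1 2 4 9 7 6 10))^(-1) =(1 10 6 7 9 4 2)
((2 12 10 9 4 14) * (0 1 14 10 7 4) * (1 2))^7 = (1 14)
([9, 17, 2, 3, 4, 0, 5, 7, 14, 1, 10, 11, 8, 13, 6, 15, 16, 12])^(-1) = [5, 9, 2, 3, 4, 6, 14, 7, 12, 0, 10, 11, 17, 13, 8, 15, 16, 1]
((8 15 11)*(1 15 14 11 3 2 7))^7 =(1 3 7 15 2)(8 14 11)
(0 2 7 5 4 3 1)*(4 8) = (0 2 7 5 8 4 3 1) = [2, 0, 7, 1, 3, 8, 6, 5, 4]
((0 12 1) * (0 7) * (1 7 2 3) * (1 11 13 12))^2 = ((0 1 2 3 11 13 12 7))^2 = (0 2 11 12)(1 3 13 7)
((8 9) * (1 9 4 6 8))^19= (1 9)(4 6 8)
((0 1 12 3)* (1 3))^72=(12)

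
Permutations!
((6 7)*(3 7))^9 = (7)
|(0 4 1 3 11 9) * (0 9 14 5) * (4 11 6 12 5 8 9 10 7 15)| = 14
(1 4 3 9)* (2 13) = (1 4 3 9)(2 13) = [0, 4, 13, 9, 3, 5, 6, 7, 8, 1, 10, 11, 12, 2]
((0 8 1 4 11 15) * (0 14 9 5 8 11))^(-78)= (0 14 8)(1 11 9)(4 15 5)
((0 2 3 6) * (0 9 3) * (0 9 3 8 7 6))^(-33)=((0 2 9 8 7 6 3))^(-33)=(0 9 7 3 2 8 6)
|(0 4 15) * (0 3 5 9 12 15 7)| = 15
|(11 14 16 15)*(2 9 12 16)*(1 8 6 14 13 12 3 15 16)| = 11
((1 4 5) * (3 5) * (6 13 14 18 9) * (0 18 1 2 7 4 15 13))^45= ((0 18 9 6)(1 15 13 14)(2 7 4 3 5))^45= (0 18 9 6)(1 15 13 14)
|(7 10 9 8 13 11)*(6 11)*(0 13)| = |(0 13 6 11 7 10 9 8)| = 8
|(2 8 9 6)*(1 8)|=5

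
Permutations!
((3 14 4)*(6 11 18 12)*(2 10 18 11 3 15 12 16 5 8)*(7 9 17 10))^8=((2 7 9 17 10 18 16 5 8)(3 14 4 15 12 6))^8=(2 8 5 16 18 10 17 9 7)(3 4 12)(6 14 15)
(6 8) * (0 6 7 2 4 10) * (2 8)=(0 6 2 4 10)(7 8)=[6, 1, 4, 3, 10, 5, 2, 8, 7, 9, 0]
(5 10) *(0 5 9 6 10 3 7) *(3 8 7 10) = (0 5 8 7)(3 10 9 6) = [5, 1, 2, 10, 4, 8, 3, 0, 7, 6, 9]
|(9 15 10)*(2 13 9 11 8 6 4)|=9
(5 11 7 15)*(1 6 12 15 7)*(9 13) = (1 6 12 15 5 11)(9 13) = [0, 6, 2, 3, 4, 11, 12, 7, 8, 13, 10, 1, 15, 9, 14, 5]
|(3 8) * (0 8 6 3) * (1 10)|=|(0 8)(1 10)(3 6)|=2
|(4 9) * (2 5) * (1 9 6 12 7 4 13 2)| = 20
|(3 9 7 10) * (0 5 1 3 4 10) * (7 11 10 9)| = 20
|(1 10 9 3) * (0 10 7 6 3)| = 12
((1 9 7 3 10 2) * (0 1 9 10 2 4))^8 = ((0 1 10 4)(2 9 7 3))^8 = (10)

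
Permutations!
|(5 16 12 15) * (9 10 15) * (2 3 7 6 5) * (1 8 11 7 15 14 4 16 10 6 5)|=12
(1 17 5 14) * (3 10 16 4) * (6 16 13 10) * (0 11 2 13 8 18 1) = [11, 17, 13, 6, 3, 14, 16, 7, 18, 9, 8, 2, 12, 10, 0, 15, 4, 5, 1] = (0 11 2 13 10 8 18 1 17 5 14)(3 6 16 4)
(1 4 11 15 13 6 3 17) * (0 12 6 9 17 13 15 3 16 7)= (0 12 6 16 7)(1 4 11 3 13 9 17)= [12, 4, 2, 13, 11, 5, 16, 0, 8, 17, 10, 3, 6, 9, 14, 15, 7, 1]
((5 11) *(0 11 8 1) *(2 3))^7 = (0 5 1 11 8)(2 3)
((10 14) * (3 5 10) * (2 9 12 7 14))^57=((2 9 12 7 14 3 5 10))^57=(2 9 12 7 14 3 5 10)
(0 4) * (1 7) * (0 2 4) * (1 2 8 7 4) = [0, 4, 1, 3, 8, 5, 6, 2, 7] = (1 4 8 7 2)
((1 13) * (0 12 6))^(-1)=(0 6 12)(1 13)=((0 12 6)(1 13))^(-1)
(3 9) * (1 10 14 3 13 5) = (1 10 14 3 9 13 5) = [0, 10, 2, 9, 4, 1, 6, 7, 8, 13, 14, 11, 12, 5, 3]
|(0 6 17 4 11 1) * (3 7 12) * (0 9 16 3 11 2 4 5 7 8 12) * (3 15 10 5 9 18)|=|(0 6 17 9 16 15 10 5 7)(1 18 3 8 12 11)(2 4)|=18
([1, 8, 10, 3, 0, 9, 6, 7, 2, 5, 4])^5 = (0 4 10 2 8 1)(5 9)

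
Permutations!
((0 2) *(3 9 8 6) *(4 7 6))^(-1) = ((0 2)(3 9 8 4 7 6))^(-1) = (0 2)(3 6 7 4 8 9)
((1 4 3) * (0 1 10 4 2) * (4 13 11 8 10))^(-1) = (0 2 1)(3 4)(8 11 13 10)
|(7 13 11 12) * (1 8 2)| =|(1 8 2)(7 13 11 12)| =12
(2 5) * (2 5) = (5) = [0, 1, 2, 3, 4, 5]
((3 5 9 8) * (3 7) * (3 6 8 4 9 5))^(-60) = (9)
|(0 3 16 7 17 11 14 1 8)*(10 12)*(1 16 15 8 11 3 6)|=22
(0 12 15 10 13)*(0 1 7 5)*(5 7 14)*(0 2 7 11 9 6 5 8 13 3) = [12, 14, 7, 0, 4, 2, 5, 11, 13, 6, 3, 9, 15, 1, 8, 10] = (0 12 15 10 3)(1 14 8 13)(2 7 11 9 6 5)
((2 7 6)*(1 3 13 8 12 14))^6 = (14)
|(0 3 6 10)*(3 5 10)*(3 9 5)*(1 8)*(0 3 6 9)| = |(0 6)(1 8)(3 9 5 10)| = 4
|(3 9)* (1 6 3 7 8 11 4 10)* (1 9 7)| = 9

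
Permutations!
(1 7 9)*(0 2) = (0 2)(1 7 9) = [2, 7, 0, 3, 4, 5, 6, 9, 8, 1]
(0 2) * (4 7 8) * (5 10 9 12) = (0 2)(4 7 8)(5 10 9 12) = [2, 1, 0, 3, 7, 10, 6, 8, 4, 12, 9, 11, 5]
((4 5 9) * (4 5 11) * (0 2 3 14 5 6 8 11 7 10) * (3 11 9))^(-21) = (14)(0 4)(2 7)(10 11)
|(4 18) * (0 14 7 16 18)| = |(0 14 7 16 18 4)| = 6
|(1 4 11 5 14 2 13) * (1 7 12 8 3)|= 11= |(1 4 11 5 14 2 13 7 12 8 3)|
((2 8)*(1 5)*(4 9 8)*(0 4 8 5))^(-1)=(0 1 5 9 4)(2 8)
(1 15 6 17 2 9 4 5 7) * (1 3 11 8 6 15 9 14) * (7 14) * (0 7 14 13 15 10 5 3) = (0 7)(1 9 4 3 11 8 6 17 2 14)(5 13 15 10) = [7, 9, 14, 11, 3, 13, 17, 0, 6, 4, 5, 8, 12, 15, 1, 10, 16, 2]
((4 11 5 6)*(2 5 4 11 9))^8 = (2 6 4)(5 11 9)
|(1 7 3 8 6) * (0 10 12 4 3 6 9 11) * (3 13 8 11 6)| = |(0 10 12 4 13 8 9 6 1 7 3 11)| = 12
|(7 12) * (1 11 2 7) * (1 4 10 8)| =8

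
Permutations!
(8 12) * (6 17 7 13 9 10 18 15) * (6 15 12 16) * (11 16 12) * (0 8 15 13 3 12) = (0 8)(3 12 15 13 9 10 18 11 16 6 17 7) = [8, 1, 2, 12, 4, 5, 17, 3, 0, 10, 18, 16, 15, 9, 14, 13, 6, 7, 11]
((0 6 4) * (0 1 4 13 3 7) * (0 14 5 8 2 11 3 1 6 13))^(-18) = (0 1 6 13 4)(2 7 8 3 5 11 14)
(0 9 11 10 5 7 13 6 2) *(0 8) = (0 9 11 10 5 7 13 6 2 8) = [9, 1, 8, 3, 4, 7, 2, 13, 0, 11, 5, 10, 12, 6]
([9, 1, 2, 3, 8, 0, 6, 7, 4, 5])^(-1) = (0 5 9)(4 8)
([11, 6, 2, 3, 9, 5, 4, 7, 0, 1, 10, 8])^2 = [8, 4, 2, 3, 1, 5, 9, 7, 11, 6, 10, 0]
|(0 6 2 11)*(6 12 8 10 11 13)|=15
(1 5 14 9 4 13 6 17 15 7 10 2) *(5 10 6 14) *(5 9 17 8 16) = [0, 10, 1, 3, 13, 9, 8, 6, 16, 4, 2, 11, 12, 14, 17, 7, 5, 15] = (1 10 2)(4 13 14 17 15 7 6 8 16 5 9)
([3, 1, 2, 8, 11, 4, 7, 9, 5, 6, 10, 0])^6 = (11)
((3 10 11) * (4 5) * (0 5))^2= (0 4 5)(3 11 10)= ((0 5 4)(3 10 11))^2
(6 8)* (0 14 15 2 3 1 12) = (0 14 15 2 3 1 12)(6 8) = [14, 12, 3, 1, 4, 5, 8, 7, 6, 9, 10, 11, 0, 13, 15, 2]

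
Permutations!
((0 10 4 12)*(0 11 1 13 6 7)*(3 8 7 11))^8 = (13)(0 10 4 12 3 8 7) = ((0 10 4 12 3 8 7)(1 13 6 11))^8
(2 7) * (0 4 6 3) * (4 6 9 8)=(0 6 3)(2 7)(4 9 8)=[6, 1, 7, 0, 9, 5, 3, 2, 4, 8]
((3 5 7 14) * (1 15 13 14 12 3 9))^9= (1 9 14 13 15)(3 5 7 12)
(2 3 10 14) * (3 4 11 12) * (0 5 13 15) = (0 5 13 15)(2 4 11 12 3 10 14) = [5, 1, 4, 10, 11, 13, 6, 7, 8, 9, 14, 12, 3, 15, 2, 0]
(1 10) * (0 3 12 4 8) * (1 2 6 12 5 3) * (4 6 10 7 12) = [1, 7, 10, 5, 8, 3, 4, 12, 0, 9, 2, 11, 6] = (0 1 7 12 6 4 8)(2 10)(3 5)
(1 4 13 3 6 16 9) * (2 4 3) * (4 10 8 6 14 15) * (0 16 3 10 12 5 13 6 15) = (0 16 9 1 10 8 15 4 6 3 14)(2 12 5 13) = [16, 10, 12, 14, 6, 13, 3, 7, 15, 1, 8, 11, 5, 2, 0, 4, 9]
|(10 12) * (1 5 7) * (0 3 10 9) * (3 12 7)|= 15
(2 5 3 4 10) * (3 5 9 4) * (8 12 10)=(2 9 4 8 12 10)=[0, 1, 9, 3, 8, 5, 6, 7, 12, 4, 2, 11, 10]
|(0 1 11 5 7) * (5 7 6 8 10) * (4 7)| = 20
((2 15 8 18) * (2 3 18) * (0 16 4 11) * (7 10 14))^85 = (0 16 4 11)(2 15 8)(3 18)(7 10 14)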